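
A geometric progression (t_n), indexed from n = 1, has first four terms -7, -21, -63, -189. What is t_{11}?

-413343

Common ratio r = 3.
t_n = (-7)·3^(n-1).
t_{11} = (-7)·3^10 = -413343.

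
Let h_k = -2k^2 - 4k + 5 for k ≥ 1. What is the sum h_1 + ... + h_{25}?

-12225

Over k = 1..25: Σk = 325, Σk² = 5525.
Total = (-2)·5525 + (-4)·325 + (5)·25 = -12225.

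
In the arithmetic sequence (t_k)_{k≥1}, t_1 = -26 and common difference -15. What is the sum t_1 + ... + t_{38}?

t_k = -26 + (k - 1)·(-15).
t_{38} = -581; S = 38·(-26 + (-581))/2 = -11533.

-11533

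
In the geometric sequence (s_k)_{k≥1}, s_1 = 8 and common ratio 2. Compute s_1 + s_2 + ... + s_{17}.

s_k = 8·2^(k-1).
S = 8·(2^17 - 1)/(2 - 1) = 8·(131072 - 1)/(1) = 1048568.

1048568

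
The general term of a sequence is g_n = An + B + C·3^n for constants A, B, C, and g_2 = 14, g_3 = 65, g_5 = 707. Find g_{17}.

Plug in n = 2, 3, 5: 2A + B + 9C = 14; 3A + B + 27C = 65; 5A + B + 243C = 707.
Subtracting the first from the second: A + 18C = 51.
Subtracting the second from the third: 2A + 216C = 642.
Solving: C = 3, A = -3, then B = -7.
So g_n = -3·n + (-7) + 3·3^n; at n=17 this is 387420431.

387420431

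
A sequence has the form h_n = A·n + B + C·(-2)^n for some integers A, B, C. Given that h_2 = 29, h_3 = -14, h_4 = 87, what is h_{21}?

The three given values yield: 2A + B + 4C = 29; 3A + B - 8C = -14; 4A + B + 16C = 87.
Subtracting the first from the second: A - 12C = -43.
Subtracting the second from the third: A + 24C = 101.
Solving: C = 4, A = 5, then B = 3.
So h_n = 5·n + 3 + 4·(-2)^n; at n=21 this is -8388500.

-8388500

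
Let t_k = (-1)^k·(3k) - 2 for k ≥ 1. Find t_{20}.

58

(-1)^20 = 1; 3k at k=20 is 60; so t_{20} = 58.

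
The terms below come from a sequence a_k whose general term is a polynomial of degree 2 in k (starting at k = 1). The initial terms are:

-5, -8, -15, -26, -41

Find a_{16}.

-470

1st diffs: -3, -7, -11, -15.
2nd diffs: -4, -4, -4 (constant).
Newton forward-difference form: a_k = -5 + (-3)·C(k-1,1) + (-4)·C(k-1,2).
At k = 16: k-1 = 15, so a_{16} = -5 - 45 - 420 = -470.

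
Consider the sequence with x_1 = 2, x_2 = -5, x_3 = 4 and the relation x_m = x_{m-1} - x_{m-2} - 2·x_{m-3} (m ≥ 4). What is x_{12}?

134

x_4 = 5  x_5 = 11  x_6 = -2  x_7 = -23  x_8 = -43  x_9 = -16  x_{10} = 73  x_{11} = 175  x_{12} = 134.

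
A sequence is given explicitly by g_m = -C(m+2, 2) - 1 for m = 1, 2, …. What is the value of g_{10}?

-67

C(12, 2) = 66, so g_{10} = -67.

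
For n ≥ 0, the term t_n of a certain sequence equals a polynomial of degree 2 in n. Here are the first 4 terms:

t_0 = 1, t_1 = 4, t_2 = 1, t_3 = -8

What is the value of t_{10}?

-239

1st diffs: 3, -3, -9.
2nd diffs: -6, -6 (constant).
So t_n = -3n^2 + 6n + 1.
Evaluating at n = 10 gives t_{10} = -239.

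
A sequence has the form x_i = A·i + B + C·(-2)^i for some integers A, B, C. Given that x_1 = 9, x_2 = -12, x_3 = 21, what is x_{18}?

At i = 1, 2, 3: A + B - 2C = 9; 2A + B + 4C = -12; 3A + B - 8C = 21.
Subtracting the first from the second: A + 6C = -21.
Subtracting the second from the third: A - 12C = 33.
Solving: C = -3, A = -3, then B = 6.
So x_i = -3·i + 6 + (-3)·(-2)^i; at i=18 this is -786480.

-786480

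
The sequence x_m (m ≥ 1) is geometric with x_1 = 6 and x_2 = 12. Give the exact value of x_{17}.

Common ratio r = 2.
x_m = 6·2^(m-1).
x_{17} = 6·2^16 = 393216.

393216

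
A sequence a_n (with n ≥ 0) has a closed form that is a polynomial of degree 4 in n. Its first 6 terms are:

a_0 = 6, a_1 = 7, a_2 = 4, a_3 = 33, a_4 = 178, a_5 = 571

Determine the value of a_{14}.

60808

1st diffs: 1, -3, 29, 145, 393.
2nd diffs: -4, 32, 116, 248.
3rd diffs: 36, 84, 132.
4th diffs: 48, 48 (constant).
Newton forward-difference form: a_n = 6 + 1·C(n,1) + (-4)·C(n,2) + 36·C(n,3) + 48·C(n,4).
At n = 14: n = 14, so a_{14} = 6 + 14 - 364 + 13104 + 48048 = 60808.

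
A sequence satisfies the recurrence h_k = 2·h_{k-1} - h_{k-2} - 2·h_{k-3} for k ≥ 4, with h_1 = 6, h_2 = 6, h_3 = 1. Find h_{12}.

Step forward from the initial values:
h_4 = -16  h_5 = -45  h_6 = -76  h_7 = -75  h_8 = 16  h_9 = 259  h_{10} = 652  h_{11} = 1013  h_{12} = 856.

856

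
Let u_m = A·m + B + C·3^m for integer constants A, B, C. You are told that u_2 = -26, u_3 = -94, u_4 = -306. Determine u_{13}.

Plug in m = 2, 3, 4: 2A + B + 9C = -26; 3A + B + 27C = -94; 4A + B + 81C = -306.
Subtracting the first from the second: A + 18C = -68.
Subtracting the second from the third: A + 54C = -212.
Solving: C = -4, A = 4, then B = 2.
Hence u_{13} = 4·13 + 2 + (-4)·1594323 = -6377238.

-6377238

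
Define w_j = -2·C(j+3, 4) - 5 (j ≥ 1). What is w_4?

-75

C(7, 4) = 35, so w_4 = -75.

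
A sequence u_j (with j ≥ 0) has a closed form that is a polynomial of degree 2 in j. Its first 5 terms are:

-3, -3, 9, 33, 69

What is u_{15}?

1257

1st diffs: 0, 12, 24, 36.
2nd diffs: 12, 12, 12 (constant).
Newton forward-difference form: u_j = -3 + 12·C(j,2).
At j = 15: j = 15, so u_{15} = -3 + 1260 = 1257.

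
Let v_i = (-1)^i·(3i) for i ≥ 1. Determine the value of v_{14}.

(-1)^14 = 1; 3i at i=14 is 42; so v_{14} = 42.

42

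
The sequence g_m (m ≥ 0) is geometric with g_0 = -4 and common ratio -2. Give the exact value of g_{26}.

g_m = (-4)·(-2)^(m-0).
g_{26} = (-4)·(-2)^26 = -268435456.

-268435456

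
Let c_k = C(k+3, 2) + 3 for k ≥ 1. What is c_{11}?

C(14, 2) = 91, so c_{11} = 94.

94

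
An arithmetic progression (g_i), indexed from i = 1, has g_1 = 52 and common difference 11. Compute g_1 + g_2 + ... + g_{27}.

g_i = 52 + (i - 1)·11.
g_{27} = 338; S = 27·(52 + 338)/2 = 5265.

5265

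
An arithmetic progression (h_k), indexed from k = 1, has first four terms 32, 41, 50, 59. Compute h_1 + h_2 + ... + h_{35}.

Common difference d = 9.
h_k = 32 + (k - 1)·9.
h_{35} = 338; S = 35·(32 + 338)/2 = 6475.

6475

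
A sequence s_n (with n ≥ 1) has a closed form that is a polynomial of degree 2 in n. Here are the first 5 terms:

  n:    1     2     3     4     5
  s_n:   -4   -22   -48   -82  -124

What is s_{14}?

1st diffs: -18, -26, -34, -42.
2nd diffs: -8, -8, -8 (constant).
Newton forward-difference form: s_n = -4 + (-18)·C(n-1,1) + (-8)·C(n-1,2).
At n = 14: n-1 = 13, so s_{14} = -4 - 234 - 624 = -862.

-862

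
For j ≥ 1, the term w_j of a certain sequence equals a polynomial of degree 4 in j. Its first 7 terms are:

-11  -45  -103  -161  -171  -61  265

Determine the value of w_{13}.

1st diffs: -34, -58, -58, -10, 110, 326.
2nd diffs: -24, 0, 48, 120, 216.
3rd diffs: 24, 48, 72, 96.
4th diffs: 24, 24, 24 (constant).
Newton forward-difference form: w_j = -11 + (-34)·C(j-1,1) + (-24)·C(j-1,2) + 24·C(j-1,3) + 24·C(j-1,4).
At j = 13: j-1 = 12, so w_{13} = -11 - 408 - 1584 + 5280 + 11880 = 15157.

15157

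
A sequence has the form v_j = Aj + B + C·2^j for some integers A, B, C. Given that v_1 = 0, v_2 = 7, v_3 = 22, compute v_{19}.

Write the equations: A + B + 2C = 0; 2A + B + 4C = 7; 3A + B + 8C = 22.
Subtracting the first from the second: A + 2C = 7.
Subtracting the second from the third: A + 4C = 15.
Solving: C = 4, A = -1, then B = -7.
Therefore v_{19} = -19 + (-7) + 4·524288 = 2097126.

2097126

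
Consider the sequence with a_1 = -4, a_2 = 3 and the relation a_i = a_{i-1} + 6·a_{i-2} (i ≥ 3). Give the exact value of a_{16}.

Iterate the recurrence:
a_3 = -21  a_4 = -3  a_5 = -129  …  a_{13} = -543729  a_{14} = -1569747  a_{15} = -4832121  a_{16} = -14250603.
(Characteristic roots are 3 and -2.)

-14250603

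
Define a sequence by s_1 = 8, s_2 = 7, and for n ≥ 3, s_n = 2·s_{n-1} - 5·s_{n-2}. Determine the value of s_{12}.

Iterate the recurrence:
s_3 = -26;  s_4 = -87;  s_5 = -44;  s_6 = 347;  s_7 = 914;  s_8 = 93;  s_9 = -4384;  s_{10} = -9233;  s_{11} = 3454;  s_{12} = 53073.

53073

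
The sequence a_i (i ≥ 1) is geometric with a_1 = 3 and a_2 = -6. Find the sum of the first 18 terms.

-262143

Common ratio r = -2.
a_i = 3·(-2)^(i-1).
S = 3·((-2)^18 - 1)/(-2 - 1) = 3·(262144 - 1)/(-3) = -262143.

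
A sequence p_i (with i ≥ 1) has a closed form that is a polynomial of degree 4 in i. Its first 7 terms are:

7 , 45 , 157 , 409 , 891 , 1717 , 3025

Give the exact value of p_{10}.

1st diffs: 38, 112, 252, 482, 826, 1308.
2nd diffs: 74, 140, 230, 344, 482.
3rd diffs: 66, 90, 114, 138.
4th diffs: 24, 24, 24 (constant).
Newton forward-difference form: p_i = 7 + 38·C(i-1,1) + 74·C(i-1,2) + 66·C(i-1,3) + 24·C(i-1,4).
At i = 10: i-1 = 9, so p_{10} = 7 + 342 + 2664 + 5544 + 3024 = 11581.

11581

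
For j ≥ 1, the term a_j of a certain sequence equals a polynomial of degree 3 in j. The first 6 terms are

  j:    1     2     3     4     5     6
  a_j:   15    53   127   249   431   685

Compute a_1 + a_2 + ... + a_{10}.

1st diffs: 38, 74, 122, 182, 254.
2nd diffs: 36, 48, 60, 72.
3rd diffs: 12, 12, 12 (constant).
Newton forward-difference form: a_j = 15 + 38·C(j-1,1) + 36·C(j-1,2) + 12·C(j-1,3).
Continuing: 1023, 1457, 1999, 2661.
Summing j = 1..10 (10 terms) gives 8700.

8700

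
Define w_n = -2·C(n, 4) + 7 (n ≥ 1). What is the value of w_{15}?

-2723

C(15, 4) = 1365, so w_{15} = -2723.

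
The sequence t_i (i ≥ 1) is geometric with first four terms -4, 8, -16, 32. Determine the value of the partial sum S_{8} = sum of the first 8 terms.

340

Common ratio r = -2.
t_i = (-4)·(-2)^(i-1).
S = (-4)·((-2)^8 - 1)/(-2 - 1) = (-4)·(256 - 1)/(-3) = 340.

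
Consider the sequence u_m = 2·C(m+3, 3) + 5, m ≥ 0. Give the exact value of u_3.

45

C(6, 3) = 20, so u_3 = 45.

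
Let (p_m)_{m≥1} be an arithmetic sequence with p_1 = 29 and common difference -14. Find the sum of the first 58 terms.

p_m = 29 + (m - 1)·(-14).
p_{58} = -769; S = 58·(29 + (-769))/2 = -21460.

-21460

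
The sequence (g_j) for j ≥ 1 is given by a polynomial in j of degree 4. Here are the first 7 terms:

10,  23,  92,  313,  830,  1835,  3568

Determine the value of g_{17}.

1st diffs: 13, 69, 221, 517, 1005, 1733.
2nd diffs: 56, 152, 296, 488, 728.
3rd diffs: 96, 144, 192, 240.
4th diffs: 48, 48, 48 (constant).
Newton forward-difference form: g_j = 10 + 13·C(j-1,1) + 56·C(j-1,2) + 96·C(j-1,3) + 48·C(j-1,4).
At j = 17: j-1 = 16, so g_{17} = 10 + 208 + 6720 + 53760 + 87360 = 148058.

148058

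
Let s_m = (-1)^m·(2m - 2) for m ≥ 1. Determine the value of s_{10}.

18

(-1)^10 = 1; 2m - 2 at m=10 is 18; so s_{10} = 18.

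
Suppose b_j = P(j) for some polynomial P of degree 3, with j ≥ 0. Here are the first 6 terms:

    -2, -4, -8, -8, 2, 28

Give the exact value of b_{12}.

1st diffs: -2, -4, 0, 10, 26.
2nd diffs: -2, 4, 10, 16.
3rd diffs: 6, 6, 6 (constant).
So b_j = j^3 - 4j^2 + j - 2.
Evaluating at j = 12 gives b_{12} = 1162.

1162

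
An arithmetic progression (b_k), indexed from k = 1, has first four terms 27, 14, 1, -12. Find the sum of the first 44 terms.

Common difference d = -13.
b_k = 27 + (k - 1)·(-13).
b_{44} = -532; S = 44·(27 + (-532))/2 = -11110.

-11110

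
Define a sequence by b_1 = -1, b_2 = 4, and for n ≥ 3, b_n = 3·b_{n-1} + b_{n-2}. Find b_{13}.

1727639

Compute successive terms:
b_3 = 11; b_4 = 37; b_5 = 122; …; b_{10} = 47953; b_{11} = 158378; b_{12} = 523087; b_{13} = 1727639.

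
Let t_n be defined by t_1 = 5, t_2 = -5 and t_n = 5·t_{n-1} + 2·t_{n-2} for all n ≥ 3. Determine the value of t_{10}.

t_3 = -15, t_4 = -85, t_5 = -455, t_6 = -2445, t_7 = -13135, t_8 = -70565, t_9 = -379095, t_{10} = -2036605.

-2036605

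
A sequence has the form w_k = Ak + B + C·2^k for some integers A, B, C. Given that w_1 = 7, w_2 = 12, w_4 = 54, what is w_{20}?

4194246

The three given values yield: A + B + 2C = 7; 2A + B + 4C = 12; 4A + B + 16C = 54.
Subtracting the first from the second: A + 2C = 5.
Subtracting the second from the third: 2A + 12C = 42.
Solving: C = 4, A = -3, then B = 2.
So w_k = -3·k + 2 + 4·2^k; at k=20 this is 4194246.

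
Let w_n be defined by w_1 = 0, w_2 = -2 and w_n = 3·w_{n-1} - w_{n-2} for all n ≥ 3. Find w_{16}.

Iterate the recurrence:
w_3 = -6, w_4 = -16, w_5 = -42, …, w_{13} = -92736, w_{14} = -242786, w_{15} = -635622, w_{16} = -1664080.

-1664080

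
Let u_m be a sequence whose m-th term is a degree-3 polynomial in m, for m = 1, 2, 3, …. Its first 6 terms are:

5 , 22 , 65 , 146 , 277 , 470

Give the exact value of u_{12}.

1st diffs: 17, 43, 81, 131, 193.
2nd diffs: 26, 38, 50, 62.
3rd diffs: 12, 12, 12 (constant).
Newton forward-difference form: u_m = 5 + 17·C(m-1,1) + 26·C(m-1,2) + 12·C(m-1,3).
At m = 12: m-1 = 11, so u_{12} = 5 + 187 + 1430 + 1980 = 3602.

3602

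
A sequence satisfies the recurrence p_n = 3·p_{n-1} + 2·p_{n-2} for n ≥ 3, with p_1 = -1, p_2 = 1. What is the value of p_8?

Compute successive terms:
p_3 = 1;  p_4 = 5;  p_5 = 17;  p_6 = 61;  p_7 = 217;  p_8 = 773.

773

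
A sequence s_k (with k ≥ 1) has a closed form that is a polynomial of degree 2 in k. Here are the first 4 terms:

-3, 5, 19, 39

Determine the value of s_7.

135

1st diffs: 8, 14, 20.
2nd diffs: 6, 6 (constant).
Newton forward-difference form: s_k = -3 + 8·C(k-1,1) + 6·C(k-1,2).
At k = 7: k-1 = 6, so s_7 = -3 + 48 + 90 = 135.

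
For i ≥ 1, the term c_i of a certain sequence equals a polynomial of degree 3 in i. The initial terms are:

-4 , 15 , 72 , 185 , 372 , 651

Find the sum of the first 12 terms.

1st diffs: 19, 57, 113, 187, 279.
2nd diffs: 38, 56, 74, 92.
3rd diffs: 18, 18, 18 (constant).
So c_i = 3i^3 + i^2 - 5i - 3.
Continuing: …, 1040, 1557, 2220, 3047, …, c_{12} = 5265.
Summing i = 1..12 (12 terms) gives 18476.

18476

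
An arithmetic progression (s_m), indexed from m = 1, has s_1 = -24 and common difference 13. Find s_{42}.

s_m = -24 + (m - 1)·13.
s_{42} = -24 + 41·13 = 509.

509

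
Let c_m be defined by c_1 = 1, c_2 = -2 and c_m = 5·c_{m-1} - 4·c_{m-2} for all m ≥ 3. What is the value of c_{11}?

-1048574

Step forward from the initial values:
c_3 = -14, c_4 = -62, c_5 = -254, c_6 = -1022, c_7 = -4094, c_8 = -16382, c_9 = -65534, c_{10} = -262142, c_{11} = -1048574.
(Characteristic roots are 4 and 1.)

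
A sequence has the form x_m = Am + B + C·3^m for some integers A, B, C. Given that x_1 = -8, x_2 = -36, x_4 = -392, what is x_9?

The three given values yield: A + B + 3C = -8; 2A + B + 9C = -36; 4A + B + 81C = -392.
Subtracting the first from the second: A + 6C = -28.
Subtracting the second from the third: 2A + 72C = -356.
Solving: C = -5, A = 2, then B = 5.
So x_m = 2·m + 5 + (-5)·3^m; at m=9 this is -98392.

-98392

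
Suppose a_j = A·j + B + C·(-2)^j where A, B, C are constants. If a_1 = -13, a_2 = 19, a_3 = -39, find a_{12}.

20499

The three given values yield: A + B - 2C = -13; 2A + B + 4C = 19; 3A + B - 8C = -39.
Subtracting the first from the second: A + 6C = 32.
Subtracting the second from the third: A - 12C = -58.
Solving: C = 5, A = 2, then B = -5.
So a_j = 2·j + (-5) + 5·(-2)^j; at j=12 this is 20499.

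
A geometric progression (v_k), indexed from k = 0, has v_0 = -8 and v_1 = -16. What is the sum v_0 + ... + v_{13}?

Common ratio r = 2.
v_k = (-8)·2^(k-0).
S = (-8)·(2^14 - 1)/(2 - 1) = (-8)·(16384 - 1)/(1) = -131064.

-131064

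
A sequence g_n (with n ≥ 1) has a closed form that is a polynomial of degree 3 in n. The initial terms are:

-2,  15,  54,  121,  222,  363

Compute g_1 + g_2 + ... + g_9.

1st diffs: 17, 39, 67, 101, 141.
2nd diffs: 22, 28, 34, 40.
3rd diffs: 6, 6, 6 (constant).
So g_n = n^3 + 5n^2 - 5n - 3.
Continuing: 550, 789, 1086.
Summing n = 1..9 (9 terms) gives 3198.

3198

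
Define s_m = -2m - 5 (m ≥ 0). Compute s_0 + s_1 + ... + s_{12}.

Over m = 0..12: Σm = 78.
Total = (-2)·78 + (-5)·13 = -221.

-221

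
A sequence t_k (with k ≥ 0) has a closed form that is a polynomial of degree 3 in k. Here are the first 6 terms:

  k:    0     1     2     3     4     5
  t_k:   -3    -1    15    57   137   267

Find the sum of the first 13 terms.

1st diffs: 2, 16, 42, 80, 130.
2nd diffs: 14, 26, 38, 50.
3rd diffs: 12, 12, 12 (constant).
Newton forward-difference form: t_k = -3 + 2·C(k,1) + 14·C(k,2) + 12·C(k,3).
Continuing: …, 459, 725, 1077, 1527, …, t_{12} = 3585.
Summing k = 0..12 (13 terms) gives 12701.

12701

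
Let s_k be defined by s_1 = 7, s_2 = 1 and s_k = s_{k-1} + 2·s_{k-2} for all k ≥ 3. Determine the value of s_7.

175

Compute successive terms:
s_3 = 15;  s_4 = 17;  s_5 = 47;  s_6 = 81;  s_7 = 175.
(Characteristic roots are 2 and -1.)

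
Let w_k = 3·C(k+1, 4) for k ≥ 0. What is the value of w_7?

210

C(8, 4) = 70, so w_7 = 210.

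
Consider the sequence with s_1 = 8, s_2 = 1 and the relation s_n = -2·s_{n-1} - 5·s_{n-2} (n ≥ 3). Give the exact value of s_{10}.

6361

s_3 = -42;  s_4 = 79;  s_5 = 52;  s_6 = -499;  s_7 = 738;  s_8 = 1019;  s_9 = -5728;  s_{10} = 6361.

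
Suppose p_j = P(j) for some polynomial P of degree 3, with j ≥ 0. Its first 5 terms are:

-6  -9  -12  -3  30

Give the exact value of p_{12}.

1st diffs: -3, -3, 9, 33.
2nd diffs: 0, 12, 24.
3rd diffs: 12, 12 (constant).
Newton forward-difference form: p_j = -6 + (-3)·C(j,1) + 12·C(j,3).
At j = 12: j = 12, so p_{12} = -6 - 36 + 2640 = 2598.

2598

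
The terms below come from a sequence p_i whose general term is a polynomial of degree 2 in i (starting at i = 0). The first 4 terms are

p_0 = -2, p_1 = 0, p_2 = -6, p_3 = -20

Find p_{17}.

-1056

1st diffs: 2, -6, -14.
2nd diffs: -8, -8 (constant).
Newton forward-difference form: p_i = -2 + 2·C(i,1) + (-8)·C(i,2).
At i = 17: i = 17, so p_{17} = -2 + 34 - 1088 = -1056.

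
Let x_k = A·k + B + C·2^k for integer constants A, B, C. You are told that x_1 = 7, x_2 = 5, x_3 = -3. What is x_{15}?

-98235

Plug in k = 1, 2, 3: A + B + 2C = 7; 2A + B + 4C = 5; 3A + B + 8C = -3.
Subtracting the first from the second: A + 2C = -2.
Subtracting the second from the third: A + 4C = -8.
Solving: C = -3, A = 4, then B = 9.
Hence x_{15} = 4·15 + 9 + (-3)·32768 = -98235.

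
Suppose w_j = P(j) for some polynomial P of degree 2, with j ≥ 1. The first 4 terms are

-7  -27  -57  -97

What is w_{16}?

-1357

1st diffs: -20, -30, -40.
2nd diffs: -10, -10 (constant).
So w_j = -5j^2 - 5j + 3.
Evaluating at j = 16 gives w_{16} = -1357.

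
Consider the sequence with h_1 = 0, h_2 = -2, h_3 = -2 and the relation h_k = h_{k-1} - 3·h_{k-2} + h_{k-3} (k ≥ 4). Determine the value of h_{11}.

Compute successive terms:
h_4 = 4  h_5 = 8  h_6 = -6  h_7 = -26  h_8 = 0  h_9 = 72  h_{10} = 46  h_{11} = -170.

-170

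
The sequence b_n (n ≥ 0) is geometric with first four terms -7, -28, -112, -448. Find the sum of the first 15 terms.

Common ratio r = 4.
b_n = (-7)·4^(n-0).
S = (-7)·(4^15 - 1)/(4 - 1) = (-7)·(1073741824 - 1)/(3) = -2505397587.

-2505397587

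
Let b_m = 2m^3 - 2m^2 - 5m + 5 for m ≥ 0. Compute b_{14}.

5031

b_{14} = 2·14^3 - 2·14^2 - 5·14 + 5 = 5031.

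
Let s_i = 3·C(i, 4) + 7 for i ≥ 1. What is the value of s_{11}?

C(11, 4) = 330, so s_{11} = 997.

997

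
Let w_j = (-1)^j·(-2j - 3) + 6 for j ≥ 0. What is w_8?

(-1)^8 = 1; -2j - 3 at j=8 is -19; so w_8 = -13.

-13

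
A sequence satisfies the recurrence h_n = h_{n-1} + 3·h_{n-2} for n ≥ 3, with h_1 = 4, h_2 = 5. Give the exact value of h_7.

h_3 = 17, h_4 = 32, h_5 = 83, h_6 = 179, h_7 = 428.

428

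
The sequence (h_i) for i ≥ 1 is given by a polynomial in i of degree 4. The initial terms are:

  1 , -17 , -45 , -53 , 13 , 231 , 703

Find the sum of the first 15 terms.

1st diffs: -18, -28, -8, 66, 218, 472.
2nd diffs: -10, 20, 74, 152, 254.
3rd diffs: 30, 54, 78, 102.
4th diffs: 24, 24, 24 (constant).
Newton forward-difference form: h_i = 1 + (-18)·C(i-1,1) + (-10)·C(i-1,2) + 30·C(i-1,3) + 24·C(i-1,4).
Continuing: …, 1555, 2937, 5023, 8011, …, h_{15} = 33783.
Summing i = 1..15 (15 terms) gives 106597.

106597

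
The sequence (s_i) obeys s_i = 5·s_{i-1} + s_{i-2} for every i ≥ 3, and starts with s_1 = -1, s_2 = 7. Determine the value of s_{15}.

Iterate the recurrence:
s_3 = 34, s_4 = 177, s_5 = 919, …, s_{12} = 93540732, s_{13} = 485717959, s_{14} = 2522130527, s_{15} = 13096370594.

13096370594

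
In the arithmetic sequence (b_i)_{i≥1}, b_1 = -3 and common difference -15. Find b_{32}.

b_i = -3 + (i - 1)·(-15).
b_{32} = -3 + 31·(-15) = -468.

-468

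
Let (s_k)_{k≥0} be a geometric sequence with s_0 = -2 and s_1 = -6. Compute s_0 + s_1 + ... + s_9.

Common ratio r = 3.
s_k = (-2)·3^(k-0).
S = (-2)·(3^10 - 1)/(3 - 1) = (-2)·(59049 - 1)/(2) = -59048.

-59048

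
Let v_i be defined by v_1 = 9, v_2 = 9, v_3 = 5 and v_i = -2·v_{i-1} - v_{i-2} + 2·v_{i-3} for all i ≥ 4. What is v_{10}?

Compute successive terms:
v_4 = -1  v_5 = 15  v_6 = -19  v_7 = 21  v_8 = 7  v_9 = -73  v_{10} = 181.

181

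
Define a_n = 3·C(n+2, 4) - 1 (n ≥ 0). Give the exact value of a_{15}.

7139

C(17, 4) = 2380, so a_{15} = 7139.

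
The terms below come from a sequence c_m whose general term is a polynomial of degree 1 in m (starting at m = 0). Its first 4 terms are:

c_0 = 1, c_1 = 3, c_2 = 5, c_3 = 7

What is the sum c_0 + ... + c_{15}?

256

1st diffs: 2, 2, 2 (constant).
So c_m = 2m + 1.
Continuing: …, 9, 11, 13, 15, …, c_{15} = 31.
Summing m = 0..15 (16 terms) gives 256.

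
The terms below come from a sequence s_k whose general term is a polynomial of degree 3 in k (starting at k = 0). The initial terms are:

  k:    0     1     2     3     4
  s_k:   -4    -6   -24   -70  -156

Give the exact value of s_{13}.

-4710

1st diffs: -2, -18, -46, -86.
2nd diffs: -16, -28, -40.
3rd diffs: -12, -12 (constant).
Newton forward-difference form: s_k = -4 + (-2)·C(k,1) + (-16)·C(k,2) + (-12)·C(k,3).
At k = 13: k = 13, so s_{13} = -4 - 26 - 1248 - 3432 = -4710.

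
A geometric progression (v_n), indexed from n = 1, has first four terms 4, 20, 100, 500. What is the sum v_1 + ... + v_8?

Common ratio r = 5.
v_n = 4·5^(n-1).
S = 4·(5^8 - 1)/(5 - 1) = 4·(390625 - 1)/(4) = 390624.

390624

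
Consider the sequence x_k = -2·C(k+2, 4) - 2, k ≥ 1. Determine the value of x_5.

-72

C(7, 4) = 35, so x_5 = -72.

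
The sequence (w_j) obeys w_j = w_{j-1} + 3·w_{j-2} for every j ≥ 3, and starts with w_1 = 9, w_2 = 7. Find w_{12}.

50074

Compute successive terms:
w_3 = 34  w_4 = 55  w_5 = 157  w_6 = 322  w_7 = 793  w_8 = 1759  w_9 = 4138  w_{10} = 9415  w_{11} = 21829  w_{12} = 50074.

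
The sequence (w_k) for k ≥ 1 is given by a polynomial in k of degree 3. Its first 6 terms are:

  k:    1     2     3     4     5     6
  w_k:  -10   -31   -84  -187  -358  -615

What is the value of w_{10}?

-2863

1st diffs: -21, -53, -103, -171, -257.
2nd diffs: -32, -50, -68, -86.
3rd diffs: -18, -18, -18 (constant).
So w_k = -3k^3 + 2k^2 - 6k - 3.
Evaluating at k = 10 gives w_{10} = -2863.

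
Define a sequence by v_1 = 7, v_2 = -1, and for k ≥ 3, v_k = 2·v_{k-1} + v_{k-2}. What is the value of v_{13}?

v_3 = 5;  v_4 = 9;  v_5 = 23;  …;  v_{10} = 1871;  v_{11} = 4517;  v_{12} = 10905;  v_{13} = 26327.

26327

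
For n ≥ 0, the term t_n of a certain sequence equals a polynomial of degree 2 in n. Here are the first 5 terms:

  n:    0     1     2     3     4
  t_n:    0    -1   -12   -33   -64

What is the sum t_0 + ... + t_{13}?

-3731

1st diffs: -1, -11, -21, -31.
2nd diffs: -10, -10, -10 (constant).
So t_n = -5n^2 + 4n.
Continuing: …, -105, -156, -217, -288, …, t_{13} = -793.
Summing n = 0..13 (14 terms) gives -3731.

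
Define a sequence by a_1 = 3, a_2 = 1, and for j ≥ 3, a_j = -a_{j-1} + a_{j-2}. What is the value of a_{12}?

a_3 = 2  a_4 = -1  a_5 = 3  a_6 = -4  a_7 = 7  a_8 = -11  a_9 = 18  a_{10} = -29  a_{11} = 47  a_{12} = -76.

-76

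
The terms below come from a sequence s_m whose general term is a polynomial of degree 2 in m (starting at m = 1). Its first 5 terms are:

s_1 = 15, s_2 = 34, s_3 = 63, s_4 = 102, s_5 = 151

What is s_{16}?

1350

1st diffs: 19, 29, 39, 49.
2nd diffs: 10, 10, 10 (constant).
So s_m = 5m^2 + 4m + 6.
Evaluating at m = 16 gives s_{16} = 1350.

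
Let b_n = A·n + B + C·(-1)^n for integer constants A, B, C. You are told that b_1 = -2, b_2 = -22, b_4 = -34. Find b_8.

Write the equations: A + B - C = -2; 2A + B + C = -22; 4A + B + C = -34.
Subtracting the first from the second: A + 2C = -20.
Subtracting the second from the third: 2A = -12.
Solving: C = -7, A = -6, then B = -3.
So b_n = -6·n + (-3) + (-7)·(-1)^n; at n=8 this is -58.

-58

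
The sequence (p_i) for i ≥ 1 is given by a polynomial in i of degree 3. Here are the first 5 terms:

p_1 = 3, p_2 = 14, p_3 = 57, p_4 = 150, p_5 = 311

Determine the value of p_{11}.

1st diffs: 11, 43, 93, 161.
2nd diffs: 32, 50, 68.
3rd diffs: 18, 18 (constant).
Newton forward-difference form: p_i = 3 + 11·C(i-1,1) + 32·C(i-1,2) + 18·C(i-1,3).
At i = 11: i-1 = 10, so p_{11} = 3 + 110 + 1440 + 2160 = 3713.

3713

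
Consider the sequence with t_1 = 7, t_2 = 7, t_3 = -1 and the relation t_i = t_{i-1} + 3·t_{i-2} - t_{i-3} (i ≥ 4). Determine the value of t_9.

239

Compute successive terms:
t_4 = 13; t_5 = 3; t_6 = 43; t_7 = 39; t_8 = 165; t_9 = 239.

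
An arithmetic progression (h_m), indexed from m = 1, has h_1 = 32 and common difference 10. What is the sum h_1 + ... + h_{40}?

h_m = 32 + (m - 1)·10.
h_{40} = 422; S = 40·(32 + 422)/2 = 9080.

9080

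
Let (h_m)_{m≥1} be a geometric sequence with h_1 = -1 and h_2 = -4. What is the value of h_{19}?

-68719476736

Common ratio r = 4.
h_m = (-1)·4^(m-1).
h_{19} = (-1)·4^18 = -68719476736.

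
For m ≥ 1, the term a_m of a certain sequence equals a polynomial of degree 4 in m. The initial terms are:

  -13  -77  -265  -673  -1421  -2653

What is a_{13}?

-41965

1st diffs: -64, -188, -408, -748, -1232.
2nd diffs: -124, -220, -340, -484.
3rd diffs: -96, -120, -144.
4th diffs: -24, -24 (constant).
Newton forward-difference form: a_m = -13 + (-64)·C(m-1,1) + (-124)·C(m-1,2) + (-96)·C(m-1,3) + (-24)·C(m-1,4).
At m = 13: m-1 = 12, so a_{13} = -13 - 768 - 8184 - 21120 - 11880 = -41965.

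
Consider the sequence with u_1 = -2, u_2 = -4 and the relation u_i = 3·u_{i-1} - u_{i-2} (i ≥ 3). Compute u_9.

Applying the relation repeatedly:
u_3 = -10  u_4 = -26  u_5 = -68  u_6 = -178  u_7 = -466  u_8 = -1220  u_9 = -3194.

-3194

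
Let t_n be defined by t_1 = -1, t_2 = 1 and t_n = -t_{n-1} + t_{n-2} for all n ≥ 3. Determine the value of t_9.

Applying the relation repeatedly:
t_3 = -2;  t_4 = 3;  t_5 = -5;  t_6 = 8;  t_7 = -13;  t_8 = 21;  t_9 = -34.

-34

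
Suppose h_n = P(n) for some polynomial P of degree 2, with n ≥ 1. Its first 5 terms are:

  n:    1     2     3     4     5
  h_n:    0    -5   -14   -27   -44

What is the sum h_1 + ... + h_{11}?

1st diffs: -5, -9, -13, -17.
2nd diffs: -4, -4, -4 (constant).
So h_n = -2n^2 + n + 1.
Continuing: …, -65, -90, -119, -152, …, h_{11} = -230.
Summing n = 1..11 (11 terms) gives -935.

-935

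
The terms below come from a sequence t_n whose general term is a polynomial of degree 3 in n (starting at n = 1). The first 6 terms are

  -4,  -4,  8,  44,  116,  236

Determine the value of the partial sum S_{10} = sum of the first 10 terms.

1st diffs: 0, 12, 36, 72, 120.
2nd diffs: 12, 24, 36, 48.
3rd diffs: 12, 12, 12 (constant).
Newton forward-difference form: t_n = -4 + 12·C(n-1,2) + 12·C(n-1,3).
Continuing: 416, 668, 1004, 1436.
Summing n = 1..10 (10 terms) gives 3920.

3920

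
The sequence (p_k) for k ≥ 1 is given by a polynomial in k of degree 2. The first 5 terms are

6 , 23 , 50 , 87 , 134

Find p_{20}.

2039

1st diffs: 17, 27, 37, 47.
2nd diffs: 10, 10, 10 (constant).
Newton forward-difference form: p_k = 6 + 17·C(k-1,1) + 10·C(k-1,2).
At k = 20: k-1 = 19, so p_{20} = 6 + 323 + 1710 = 2039.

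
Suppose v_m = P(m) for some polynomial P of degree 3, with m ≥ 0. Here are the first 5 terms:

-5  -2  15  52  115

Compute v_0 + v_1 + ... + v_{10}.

4400

1st diffs: 3, 17, 37, 63.
2nd diffs: 14, 20, 26.
3rd diffs: 6, 6 (constant).
Newton forward-difference form: v_m = -5 + 3·C(m,1) + 14·C(m,2) + 6·C(m,3).
Continuing: …, 210, 343, 520, 747, …, v_{10} = 1375.
Summing m = 0..10 (11 terms) gives 4400.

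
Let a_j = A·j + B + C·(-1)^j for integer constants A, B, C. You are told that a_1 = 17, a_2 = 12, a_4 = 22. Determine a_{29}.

Plug in j = 1, 2, 4: A + B - C = 17; 2A + B + C = 12; 4A + B + C = 22.
Subtracting the first from the second: A + 2C = -5.
Subtracting the second from the third: 2A = 10.
Solving: C = -5, A = 5, then B = 7.
Therefore a_{29} = 145 + 7 + (-5)·(-1) = 157.

157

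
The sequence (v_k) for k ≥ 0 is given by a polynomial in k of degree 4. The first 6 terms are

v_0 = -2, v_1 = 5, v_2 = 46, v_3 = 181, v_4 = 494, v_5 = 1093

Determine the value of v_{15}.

1st diffs: 7, 41, 135, 313, 599.
2nd diffs: 34, 94, 178, 286.
3rd diffs: 60, 84, 108.
4th diffs: 24, 24 (constant).
Newton forward-difference form: v_k = -2 + 7·C(k,1) + 34·C(k,2) + 60·C(k,3) + 24·C(k,4).
At k = 15: k = 15, so v_{15} = -2 + 105 + 3570 + 27300 + 32760 = 63733.

63733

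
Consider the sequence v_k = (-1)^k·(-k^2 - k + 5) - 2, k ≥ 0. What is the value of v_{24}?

-597

(-1)^24 = 1; -k^2 - k + 5 at k=24 is -595; so v_{24} = -597.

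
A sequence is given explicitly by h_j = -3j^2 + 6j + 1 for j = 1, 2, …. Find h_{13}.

h_{13} = -3·13^2 + 6·13 + 1 = -428.

-428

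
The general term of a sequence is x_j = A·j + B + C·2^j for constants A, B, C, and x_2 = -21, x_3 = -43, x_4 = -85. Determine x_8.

-1293

Plug in j = 2, 3, 4: 2A + B + 4C = -21; 3A + B + 8C = -43; 4A + B + 16C = -85.
Subtracting the first from the second: A + 4C = -22.
Subtracting the second from the third: A + 8C = -42.
Solving: C = -5, A = -2, then B = 3.
Therefore x_8 = -16 + 3 + (-5)·256 = -1293.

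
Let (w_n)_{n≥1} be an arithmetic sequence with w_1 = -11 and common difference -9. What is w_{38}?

w_n = -11 + (n - 1)·(-9).
w_{38} = -11 + 37·(-9) = -344.

-344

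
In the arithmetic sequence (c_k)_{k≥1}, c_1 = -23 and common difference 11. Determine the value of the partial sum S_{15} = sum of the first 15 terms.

c_k = -23 + (k - 1)·11.
c_{15} = 131; S = 15·(-23 + 131)/2 = 810.

810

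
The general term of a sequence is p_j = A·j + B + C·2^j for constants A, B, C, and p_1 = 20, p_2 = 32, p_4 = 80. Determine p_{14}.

Write the equations: A + B + 2C = 20; 2A + B + 4C = 32; 4A + B + 16C = 80.
Subtracting the first from the second: A + 2C = 12.
Subtracting the second from the third: 2A + 12C = 48.
Solving: C = 3, A = 6, then B = 8.
Hence p_{14} = 6·14 + 8 + 3·16384 = 49244.

49244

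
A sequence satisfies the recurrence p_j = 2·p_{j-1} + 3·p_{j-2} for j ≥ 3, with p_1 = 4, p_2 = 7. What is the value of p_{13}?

1461464

Applying the relation repeatedly:
p_3 = 26  p_4 = 73  p_5 = 224  …  p_{10} = 54127  p_{11} = 162386  p_{12} = 487153  p_{13} = 1461464.
(Characteristic roots are 3 and -1.)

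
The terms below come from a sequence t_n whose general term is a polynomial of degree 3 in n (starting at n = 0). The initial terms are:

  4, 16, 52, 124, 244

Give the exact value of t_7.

1st diffs: 12, 36, 72, 120.
2nd diffs: 24, 36, 48.
3rd diffs: 12, 12 (constant).
Newton forward-difference form: t_n = 4 + 12·C(n,1) + 24·C(n,2) + 12·C(n,3).
At n = 7: n = 7, so t_7 = 4 + 84 + 504 + 420 = 1012.

1012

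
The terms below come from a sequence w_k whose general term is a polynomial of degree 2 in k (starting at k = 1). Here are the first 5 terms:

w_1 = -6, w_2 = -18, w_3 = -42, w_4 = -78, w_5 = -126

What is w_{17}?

-1638

1st diffs: -12, -24, -36, -48.
2nd diffs: -12, -12, -12 (constant).
Newton forward-difference form: w_k = -6 + (-12)·C(k-1,1) + (-12)·C(k-1,2).
At k = 17: k-1 = 16, so w_{17} = -6 - 192 - 1440 = -1638.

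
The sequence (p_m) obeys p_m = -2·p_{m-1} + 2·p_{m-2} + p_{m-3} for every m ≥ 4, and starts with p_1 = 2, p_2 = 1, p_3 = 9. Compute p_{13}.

97634

Iterate the recurrence:
p_4 = -14;  p_5 = 47;  p_6 = -113;  p_7 = 306;  p_8 = -791;  p_9 = 2081;  p_{10} = -5438;  p_{11} = 14247;  p_{12} = -37289;  p_{13} = 97634.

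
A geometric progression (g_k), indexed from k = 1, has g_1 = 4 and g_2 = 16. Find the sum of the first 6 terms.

Common ratio r = 4.
g_k = 4·4^(k-1).
S = 4·(4^6 - 1)/(4 - 1) = 4·(4096 - 1)/(3) = 5460.

5460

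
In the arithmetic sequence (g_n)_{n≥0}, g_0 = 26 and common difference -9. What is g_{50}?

-424

g_n = 26 + (n - 0)·(-9).
g_{50} = 26 + 50·(-9) = -424.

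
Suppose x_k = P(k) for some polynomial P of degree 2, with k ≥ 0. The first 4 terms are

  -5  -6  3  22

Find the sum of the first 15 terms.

1st diffs: -1, 9, 19.
2nd diffs: 10, 10 (constant).
Newton forward-difference form: x_k = -5 + (-1)·C(k,1) + 10·C(k,2).
Continuing: …, 51, 90, 139, 198, …, x_{14} = 891.
Summing k = 0..14 (15 terms) gives 4370.

4370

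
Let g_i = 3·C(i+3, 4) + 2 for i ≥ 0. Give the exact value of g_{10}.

C(13, 4) = 715, so g_{10} = 2147.

2147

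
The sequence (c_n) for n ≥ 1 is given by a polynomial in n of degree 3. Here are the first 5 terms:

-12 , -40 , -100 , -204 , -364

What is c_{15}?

1st diffs: -28, -60, -104, -160.
2nd diffs: -32, -44, -56.
3rd diffs: -12, -12 (constant).
Newton forward-difference form: c_n = -12 + (-28)·C(n-1,1) + (-32)·C(n-1,2) + (-12)·C(n-1,3).
At n = 15: n-1 = 14, so c_{15} = -12 - 392 - 2912 - 4368 = -7684.

-7684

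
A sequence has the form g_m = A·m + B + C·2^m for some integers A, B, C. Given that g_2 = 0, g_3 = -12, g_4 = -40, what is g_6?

-224

Write the equations: 2A + B + 4C = 0; 3A + B + 8C = -12; 4A + B + 16C = -40.
Subtracting the first from the second: A + 4C = -12.
Subtracting the second from the third: A + 8C = -28.
Solving: C = -4, A = 4, then B = 8.
Therefore g_6 = 24 + 8 + (-4)·64 = -224.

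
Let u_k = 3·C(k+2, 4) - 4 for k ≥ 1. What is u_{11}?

C(13, 4) = 715, so u_{11} = 2141.

2141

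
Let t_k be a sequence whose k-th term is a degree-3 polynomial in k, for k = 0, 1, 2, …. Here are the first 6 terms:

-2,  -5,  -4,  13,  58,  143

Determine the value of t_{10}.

1st diffs: -3, 1, 17, 45, 85.
2nd diffs: 4, 16, 28, 40.
3rd diffs: 12, 12, 12 (constant).
Newton forward-difference form: t_k = -2 + (-3)·C(k,1) + 4·C(k,2) + 12·C(k,3).
At k = 10: k = 10, so t_{10} = -2 - 30 + 180 + 1440 = 1588.

1588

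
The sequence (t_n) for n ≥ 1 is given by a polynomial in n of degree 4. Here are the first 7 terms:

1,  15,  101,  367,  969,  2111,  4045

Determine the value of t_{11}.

26421

1st diffs: 14, 86, 266, 602, 1142, 1934.
2nd diffs: 72, 180, 336, 540, 792.
3rd diffs: 108, 156, 204, 252.
4th diffs: 48, 48, 48 (constant).
Newton forward-difference form: t_n = 1 + 14·C(n-1,1) + 72·C(n-1,2) + 108·C(n-1,3) + 48·C(n-1,4).
At n = 11: n-1 = 10, so t_{11} = 1 + 140 + 3240 + 12960 + 10080 = 26421.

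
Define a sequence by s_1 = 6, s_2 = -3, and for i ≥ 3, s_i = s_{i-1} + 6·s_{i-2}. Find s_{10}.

Applying the relation repeatedly:
s_3 = 33, s_4 = 15, s_5 = 213, s_6 = 303, s_7 = 1581, s_8 = 3399, s_9 = 12885, s_{10} = 33279.
(Characteristic roots are 3 and -2.)

33279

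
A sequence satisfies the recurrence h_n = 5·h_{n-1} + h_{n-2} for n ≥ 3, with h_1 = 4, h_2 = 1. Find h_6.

1241

Step forward from the initial values:
h_3 = 9, h_4 = 46, h_5 = 239, h_6 = 1241.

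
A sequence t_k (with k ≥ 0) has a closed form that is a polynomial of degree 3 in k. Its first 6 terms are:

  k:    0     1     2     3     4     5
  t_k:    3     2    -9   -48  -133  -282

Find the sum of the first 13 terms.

1st diffs: -1, -11, -39, -85, -149.
2nd diffs: -10, -28, -46, -64.
3rd diffs: -18, -18, -18 (constant).
Newton forward-difference form: t_k = 3 + (-1)·C(k,1) + (-10)·C(k,2) + (-18)·C(k,3).
Continuing: …, -513, -844, -1293, -1878, …, t_{12} = -4629.
Summing k = 0..12 (13 terms) gives -15769.

-15769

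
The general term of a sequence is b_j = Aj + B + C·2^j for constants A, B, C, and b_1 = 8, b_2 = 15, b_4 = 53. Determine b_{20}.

3145749

At j = 1, 2, 4: A + B + 2C = 8; 2A + B + 4C = 15; 4A + B + 16C = 53.
Subtracting the first from the second: A + 2C = 7.
Subtracting the second from the third: 2A + 12C = 38.
Solving: C = 3, A = 1, then B = 1.
Therefore b_{20} = 20 + 1 + 3·1048576 = 3145749.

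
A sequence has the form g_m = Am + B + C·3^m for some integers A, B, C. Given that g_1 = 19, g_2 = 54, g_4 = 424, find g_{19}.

At m = 1, 2, 4: A + B + 3C = 19; 2A + B + 9C = 54; 4A + B + 81C = 424.
Subtracting the first from the second: A + 6C = 35.
Subtracting the second from the third: 2A + 72C = 370.
Solving: C = 5, A = 5, then B = -1.
Hence g_{19} = 5·19 + (-1) + 5·1162261467 = 5811307429.

5811307429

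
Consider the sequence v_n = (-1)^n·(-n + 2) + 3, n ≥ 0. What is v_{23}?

24

(-1)^23 = -1; -n + 2 at n=23 is -21; so v_{23} = 24.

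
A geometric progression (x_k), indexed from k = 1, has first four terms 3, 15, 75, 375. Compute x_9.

1171875

Common ratio r = 5.
x_k = 3·5^(k-1).
x_9 = 3·5^8 = 1171875.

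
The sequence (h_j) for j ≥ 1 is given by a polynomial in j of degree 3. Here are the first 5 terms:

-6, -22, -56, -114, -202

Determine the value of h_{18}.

1st diffs: -16, -34, -58, -88.
2nd diffs: -18, -24, -30.
3rd diffs: -6, -6 (constant).
So h_j = -j^3 - 3j^2 - 2.
Evaluating at j = 18 gives h_{18} = -6806.

-6806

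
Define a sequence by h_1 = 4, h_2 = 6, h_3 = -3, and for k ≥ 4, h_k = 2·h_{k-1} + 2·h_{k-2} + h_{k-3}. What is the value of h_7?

164

Compute successive terms:
h_4 = 10  h_5 = 20  h_6 = 57  h_7 = 164.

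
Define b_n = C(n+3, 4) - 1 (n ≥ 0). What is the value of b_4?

C(7, 4) = 35, so b_4 = 34.

34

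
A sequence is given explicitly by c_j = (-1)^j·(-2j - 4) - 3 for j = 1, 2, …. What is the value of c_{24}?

(-1)^24 = 1; -2j - 4 at j=24 is -52; so c_{24} = -55.

-55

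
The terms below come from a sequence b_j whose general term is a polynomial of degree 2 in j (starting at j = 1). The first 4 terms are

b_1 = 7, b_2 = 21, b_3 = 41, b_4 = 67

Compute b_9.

287

1st diffs: 14, 20, 26.
2nd diffs: 6, 6 (constant).
Newton forward-difference form: b_j = 7 + 14·C(j-1,1) + 6·C(j-1,2).
At j = 9: j-1 = 8, so b_9 = 7 + 112 + 168 = 287.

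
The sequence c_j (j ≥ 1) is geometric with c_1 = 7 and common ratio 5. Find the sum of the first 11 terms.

c_j = 7·5^(j-1).
S = 7·(5^11 - 1)/(5 - 1) = 7·(48828125 - 1)/(4) = 85449217.

85449217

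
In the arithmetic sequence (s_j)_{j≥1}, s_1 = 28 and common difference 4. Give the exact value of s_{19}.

100

s_j = 28 + (j - 1)·4.
s_{19} = 28 + 18·4 = 100.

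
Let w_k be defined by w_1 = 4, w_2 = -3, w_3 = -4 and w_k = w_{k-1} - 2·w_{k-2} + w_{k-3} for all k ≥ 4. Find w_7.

-21

w_4 = 6  w_5 = 11  w_6 = -5  w_7 = -21.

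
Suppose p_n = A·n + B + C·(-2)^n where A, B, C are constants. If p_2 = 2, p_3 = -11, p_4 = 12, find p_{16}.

65520

The three given values yield: 2A + B + 4C = 2; 3A + B - 8C = -11; 4A + B + 16C = 12.
Subtracting the first from the second: A - 12C = -13.
Subtracting the second from the third: A + 24C = 23.
Solving: C = 1, A = -1, then B = 0.
So p_n = -1·n + 0 + 1·(-2)^n; at n=16 this is 65520.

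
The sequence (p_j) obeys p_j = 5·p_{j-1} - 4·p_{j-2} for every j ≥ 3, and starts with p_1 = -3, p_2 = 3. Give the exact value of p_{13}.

p_3 = 27;  p_4 = 123;  p_5 = 507;  …;  p_{10} = 524283;  p_{11} = 2097147;  p_{12} = 8388603;  p_{13} = 33554427.
(Characteristic roots are 4 and 1.)

33554427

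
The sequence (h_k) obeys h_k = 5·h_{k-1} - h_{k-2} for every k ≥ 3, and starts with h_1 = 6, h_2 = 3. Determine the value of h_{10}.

h_3 = 9, h_4 = 42, h_5 = 201, h_6 = 963, h_7 = 4614, h_8 = 22107, h_9 = 105921, h_{10} = 507498.

507498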